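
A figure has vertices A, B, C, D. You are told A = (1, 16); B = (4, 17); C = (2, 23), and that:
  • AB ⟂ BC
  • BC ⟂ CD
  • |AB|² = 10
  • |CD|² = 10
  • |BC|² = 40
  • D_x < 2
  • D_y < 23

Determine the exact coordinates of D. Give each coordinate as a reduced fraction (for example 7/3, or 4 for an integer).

D = (-1, 22)

1. D_x = -1  [[BC ⟂ CD ⇒ -2x+6y-134=0] ∩ [|D−(2, 23)|²=10]]
2. D_y = 22  [[BC ⟂ CD ⇒ -2x+6y-134=0] ∩ [|D−(2, 23)|²=10]]
   so D = (-1, 22)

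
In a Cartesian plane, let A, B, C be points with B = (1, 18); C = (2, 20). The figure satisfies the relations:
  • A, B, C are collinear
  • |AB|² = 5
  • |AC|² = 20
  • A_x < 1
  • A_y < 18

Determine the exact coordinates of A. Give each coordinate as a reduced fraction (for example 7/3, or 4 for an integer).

A = (0, 16)

1. A_x = 0  [[A, B, C are collinear ⇒ -2x+1y-16=0] ∩ [|A−(1, 18)|²=5]]
2. A_y = 16  [[A, B, C are collinear ⇒ -2x+1y-16=0] ∩ [|A−(1, 18)|²=5]]
   so A = (0, 16)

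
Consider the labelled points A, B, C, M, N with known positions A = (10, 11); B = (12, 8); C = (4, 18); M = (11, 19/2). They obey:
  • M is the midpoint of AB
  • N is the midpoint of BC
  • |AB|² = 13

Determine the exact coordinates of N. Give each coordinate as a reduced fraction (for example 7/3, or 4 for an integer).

N = (8, 13)

1. N_x = 8  [2·N = B+C = (12, 8)+(4, 18)]
2. N_y = 13  [2·N = B+C = (12, 8)+(4, 18)]
   so N = (8, 13)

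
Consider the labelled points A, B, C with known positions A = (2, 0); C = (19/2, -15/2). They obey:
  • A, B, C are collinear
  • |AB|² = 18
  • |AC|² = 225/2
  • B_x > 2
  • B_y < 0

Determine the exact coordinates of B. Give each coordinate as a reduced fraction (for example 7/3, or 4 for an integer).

B = (5, -3)

1. B_x = 5  [[A, B, C are collinear ⇒ -15/2x-15/2y+15=0] ∩ [|B−(2, 0)|²=18]]
2. B_y = -3  [[A, B, C are collinear ⇒ -15/2x-15/2y+15=0] ∩ [|B−(2, 0)|²=18]]
   so B = (5, -3)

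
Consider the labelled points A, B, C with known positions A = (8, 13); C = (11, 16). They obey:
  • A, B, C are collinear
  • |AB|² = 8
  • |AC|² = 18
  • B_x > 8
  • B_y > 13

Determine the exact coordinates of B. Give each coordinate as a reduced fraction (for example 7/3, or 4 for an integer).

B = (10, 15)

1. B_x = 10  [[A, B, C are collinear ⇒ 3x-3y+15=0] ∩ [|B−(8, 13)|²=8]]
2. B_y = 15  [[A, B, C are collinear ⇒ 3x-3y+15=0] ∩ [|B−(8, 13)|²=8]]
   so B = (10, 15)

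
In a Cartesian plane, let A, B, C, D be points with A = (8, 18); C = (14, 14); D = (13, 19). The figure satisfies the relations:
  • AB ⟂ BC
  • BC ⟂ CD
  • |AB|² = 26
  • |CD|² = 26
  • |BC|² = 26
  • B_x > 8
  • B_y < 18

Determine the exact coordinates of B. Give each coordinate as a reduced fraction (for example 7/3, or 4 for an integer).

B = (9, 13)

1. B_x = 9  [[BC ⟂ CD ⇒ 1x-5y+56=0] ∩ [|B−(8, 18)|²=26]]
2. B_y = 13  [[BC ⟂ CD ⇒ 1x-5y+56=0] ∩ [|B−(8, 18)|²=26]]
   so B = (9, 13)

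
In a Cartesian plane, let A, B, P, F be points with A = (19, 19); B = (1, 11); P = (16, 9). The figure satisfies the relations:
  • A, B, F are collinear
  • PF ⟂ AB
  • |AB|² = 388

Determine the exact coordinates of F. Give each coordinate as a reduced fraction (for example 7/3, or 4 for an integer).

F = (1240/97, 1575/97)

1. F_x = 1240/97  [[A, B, F are collinear ⇒ 8x-18y+190=0] ∩ [PF ⟂ AB ⇒ -18x-8y+360=0]]
2. F_y = 1575/97  [[A, B, F are collinear ⇒ 8x-18y+190=0] ∩ [PF ⟂ AB ⇒ -18x-8y+360=0]]
   so F = (1240/97, 1575/97)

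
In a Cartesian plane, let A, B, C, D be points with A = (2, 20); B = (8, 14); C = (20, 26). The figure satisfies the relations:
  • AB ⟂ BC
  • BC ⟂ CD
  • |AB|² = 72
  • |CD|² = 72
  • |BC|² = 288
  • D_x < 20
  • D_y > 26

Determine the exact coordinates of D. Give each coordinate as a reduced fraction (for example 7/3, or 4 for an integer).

D = (14, 32)

1. D_x = 14  [[BC ⟂ CD ⇒ 12x+12y-552=0] ∩ [|D−(20, 26)|²=72]]
2. D_y = 32  [[BC ⟂ CD ⇒ 12x+12y-552=0] ∩ [|D−(20, 26)|²=72]]
   so D = (14, 32)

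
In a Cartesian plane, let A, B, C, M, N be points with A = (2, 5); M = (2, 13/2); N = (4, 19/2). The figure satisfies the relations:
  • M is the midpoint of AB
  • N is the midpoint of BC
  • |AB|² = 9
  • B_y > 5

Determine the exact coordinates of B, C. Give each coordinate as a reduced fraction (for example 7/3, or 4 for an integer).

B = (2, 8)
C = (6, 11)

1. B_x = 2  [B = 2·M−A = 2·(2, 13/2)−(2, 5)]
2. B_y = 8  [B = 2·M−A = 2·(2, 13/2)−(2, 5)]
   so B = (2, 8)
3. C_x = 6  [C = 2·N−B = 2·(4, 19/2)−(2, 8)]
4. C_y = 11  [C = 2·N−B = 2·(4, 19/2)−(2, 8)]
   so C = (6, 11)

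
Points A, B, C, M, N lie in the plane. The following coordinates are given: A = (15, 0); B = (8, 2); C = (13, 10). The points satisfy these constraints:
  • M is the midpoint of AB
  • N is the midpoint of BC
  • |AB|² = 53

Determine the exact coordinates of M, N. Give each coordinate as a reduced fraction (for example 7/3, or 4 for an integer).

M = (23/2, 1)
N = (21/2, 6)

1. M_x = 23/2  [2·M = A+B = (15, 0)+(8, 2)]
2. M_y = 1  [2·M = A+B = (15, 0)+(8, 2)]
   so M = (23/2, 1)
3. N_x = 21/2  [2·N = B+C = (8, 2)+(13, 10)]
4. N_y = 6  [2·N = B+C = (8, 2)+(13, 10)]
   so N = (21/2, 6)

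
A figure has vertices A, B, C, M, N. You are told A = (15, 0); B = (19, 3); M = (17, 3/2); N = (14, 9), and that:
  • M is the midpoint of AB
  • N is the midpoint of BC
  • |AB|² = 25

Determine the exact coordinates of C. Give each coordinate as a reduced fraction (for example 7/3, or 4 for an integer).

1. C_x = 9  [C = 2·N−B = 2·(14, 9)−(19, 3)]
2. C_y = 15  [C = 2·N−B = 2·(14, 9)−(19, 3)]
   so C = (9, 15)

C = (9, 15)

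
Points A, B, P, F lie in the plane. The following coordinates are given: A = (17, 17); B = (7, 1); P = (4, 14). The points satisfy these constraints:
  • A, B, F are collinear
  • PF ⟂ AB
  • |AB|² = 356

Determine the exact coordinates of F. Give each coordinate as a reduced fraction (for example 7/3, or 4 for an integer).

F = (12, 9)

1. F_x = 12  [[A, B, F are collinear ⇒ 16x-10y-102=0] ∩ [PF ⟂ AB ⇒ -10x-16y+264=0]]
2. F_y = 9  [[A, B, F are collinear ⇒ 16x-10y-102=0] ∩ [PF ⟂ AB ⇒ -10x-16y+264=0]]
   so F = (12, 9)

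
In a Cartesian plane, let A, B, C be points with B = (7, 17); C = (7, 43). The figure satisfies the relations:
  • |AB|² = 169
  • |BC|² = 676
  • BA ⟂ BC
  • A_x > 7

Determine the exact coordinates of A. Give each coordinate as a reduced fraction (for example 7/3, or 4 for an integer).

A = (20, 17)

1. A_x = 20  [[BA ⟂ BC ⇒ 26y-442=0] ∩ [|A−(7, 17)|²=169]]
2. A_y = 17  [[BA ⟂ BC ⇒ 26y-442=0] ∩ [|A−(7, 17)|²=169]]
   so A = (20, 17)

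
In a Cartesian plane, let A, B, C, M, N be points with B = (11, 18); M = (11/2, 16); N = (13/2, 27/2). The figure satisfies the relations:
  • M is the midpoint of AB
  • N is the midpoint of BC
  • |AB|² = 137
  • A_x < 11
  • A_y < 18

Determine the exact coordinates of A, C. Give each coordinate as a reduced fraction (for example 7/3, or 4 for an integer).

A = (0, 14)
C = (2, 9)

1. A_x = 0  [A = 2·M−B = 2·(11/2, 16)−(11, 18)]
2. A_y = 14  [A = 2·M−B = 2·(11/2, 16)−(11, 18)]
   so A = (0, 14)
3. C_x = 2  [C = 2·N−B = 2·(13/2, 27/2)−(11, 18)]
4. C_y = 9  [C = 2·N−B = 2·(13/2, 27/2)−(11, 18)]
   so C = (2, 9)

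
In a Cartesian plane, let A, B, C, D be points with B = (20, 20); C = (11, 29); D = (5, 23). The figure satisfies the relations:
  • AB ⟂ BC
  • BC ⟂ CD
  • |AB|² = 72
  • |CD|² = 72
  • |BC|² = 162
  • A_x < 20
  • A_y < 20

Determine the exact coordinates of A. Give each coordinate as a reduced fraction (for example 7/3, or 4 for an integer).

A = (14, 14)

1. A_x = 14  [[AB ⟂ BC ⇒ 9x-9y=0] ∩ [|A−(20, 20)|²=72]]
2. A_y = 14  [[AB ⟂ BC ⇒ 9x-9y=0] ∩ [|A−(20, 20)|²=72]]
   so A = (14, 14)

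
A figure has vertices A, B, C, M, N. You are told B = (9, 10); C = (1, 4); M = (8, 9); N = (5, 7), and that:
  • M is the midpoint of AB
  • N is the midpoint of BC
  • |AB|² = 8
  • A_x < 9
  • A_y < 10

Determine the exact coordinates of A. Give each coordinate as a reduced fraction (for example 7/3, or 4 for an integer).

1. A_x = 7  [A = 2·M−B = 2·(8, 9)−(9, 10)]
2. A_y = 8  [A = 2·M−B = 2·(8, 9)−(9, 10)]
   so A = (7, 8)

A = (7, 8)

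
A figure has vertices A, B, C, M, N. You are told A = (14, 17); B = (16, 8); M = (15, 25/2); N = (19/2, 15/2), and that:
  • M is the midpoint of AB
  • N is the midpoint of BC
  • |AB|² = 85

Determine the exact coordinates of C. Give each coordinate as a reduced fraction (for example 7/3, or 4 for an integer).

C = (3, 7)

1. C_x = 3  [C = 2·N−B = 2·(19/2, 15/2)−(16, 8)]
2. C_y = 7  [C = 2·N−B = 2·(19/2, 15/2)−(16, 8)]
   so C = (3, 7)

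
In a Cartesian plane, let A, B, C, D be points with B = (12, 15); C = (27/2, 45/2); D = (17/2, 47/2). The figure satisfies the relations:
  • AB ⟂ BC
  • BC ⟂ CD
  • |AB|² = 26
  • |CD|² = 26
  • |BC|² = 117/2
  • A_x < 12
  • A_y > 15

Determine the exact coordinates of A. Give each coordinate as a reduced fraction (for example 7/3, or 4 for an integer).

A = (7, 16)

1. A_x = 7  [[AB ⟂ BC ⇒ -3/2x-15/2y+261/2=0] ∩ [|A−(12, 15)|²=26]]
2. A_y = 16  [[AB ⟂ BC ⇒ -3/2x-15/2y+261/2=0] ∩ [|A−(12, 15)|²=26]]
   so A = (7, 16)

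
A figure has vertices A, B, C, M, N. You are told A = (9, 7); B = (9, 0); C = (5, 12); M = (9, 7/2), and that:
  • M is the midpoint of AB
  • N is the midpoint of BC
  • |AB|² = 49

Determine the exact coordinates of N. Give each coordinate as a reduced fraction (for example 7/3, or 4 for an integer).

N = (7, 6)

1. N_x = 7  [2·N = B+C = (9, 0)+(5, 12)]
2. N_y = 6  [2·N = B+C = (9, 0)+(5, 12)]
   so N = (7, 6)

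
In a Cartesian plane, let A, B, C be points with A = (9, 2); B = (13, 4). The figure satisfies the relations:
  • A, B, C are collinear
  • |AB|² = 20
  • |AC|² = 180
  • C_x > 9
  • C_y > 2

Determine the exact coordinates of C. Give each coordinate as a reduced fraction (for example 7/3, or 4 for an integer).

1. C_x = 21  [[A, B, C are collinear ⇒ -2x+4y+10=0] ∩ [|C−(9, 2)|²=180]]
2. C_y = 8  [[A, B, C are collinear ⇒ -2x+4y+10=0] ∩ [|C−(9, 2)|²=180]]
   so C = (21, 8)

C = (21, 8)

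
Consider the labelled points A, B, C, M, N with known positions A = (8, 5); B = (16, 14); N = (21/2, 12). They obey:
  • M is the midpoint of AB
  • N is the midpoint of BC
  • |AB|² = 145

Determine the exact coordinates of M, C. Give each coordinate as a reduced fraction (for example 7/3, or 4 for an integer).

1. M_x = 12  [2·M = A+B = (8, 5)+(16, 14)]
2. M_y = 19/2  [2·M = A+B = (8, 5)+(16, 14)]
   so M = (12, 19/2)
3. C_x = 5  [C = 2·N−B = 2·(21/2, 12)−(16, 14)]
4. C_y = 10  [C = 2·N−B = 2·(21/2, 12)−(16, 14)]
   so C = (5, 10)

M = (12, 19/2)
C = (5, 10)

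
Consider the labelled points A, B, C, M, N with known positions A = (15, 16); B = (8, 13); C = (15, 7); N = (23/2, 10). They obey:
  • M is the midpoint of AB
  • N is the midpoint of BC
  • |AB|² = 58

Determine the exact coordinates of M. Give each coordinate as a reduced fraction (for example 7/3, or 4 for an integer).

M = (23/2, 29/2)

1. M_x = 23/2  [2·M = A+B = (15, 16)+(8, 13)]
2. M_y = 29/2  [2·M = A+B = (15, 16)+(8, 13)]
   so M = (23/2, 29/2)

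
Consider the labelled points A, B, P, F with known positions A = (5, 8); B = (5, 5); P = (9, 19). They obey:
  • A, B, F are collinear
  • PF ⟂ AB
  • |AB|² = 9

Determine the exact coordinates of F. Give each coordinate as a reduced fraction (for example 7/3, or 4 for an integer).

1. F_x = 5  [[A, B, F are collinear ⇒ 3x-15=0] ∩ [PF ⟂ AB ⇒ -3y+57=0]]
2. F_y = 19  [[A, B, F are collinear ⇒ 3x-15=0] ∩ [PF ⟂ AB ⇒ -3y+57=0]]
   so F = (5, 19)

F = (5, 19)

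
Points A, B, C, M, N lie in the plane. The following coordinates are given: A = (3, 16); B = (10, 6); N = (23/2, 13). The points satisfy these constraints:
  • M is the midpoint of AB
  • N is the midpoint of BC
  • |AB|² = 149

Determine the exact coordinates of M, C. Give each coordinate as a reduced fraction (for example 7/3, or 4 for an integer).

1. M_x = 13/2  [2·M = A+B = (3, 16)+(10, 6)]
2. M_y = 11  [2·M = A+B = (3, 16)+(10, 6)]
   so M = (13/2, 11)
3. C_x = 13  [C = 2·N−B = 2·(23/2, 13)−(10, 6)]
4. C_y = 20  [C = 2·N−B = 2·(23/2, 13)−(10, 6)]
   so C = (13, 20)

M = (13/2, 11)
C = (13, 20)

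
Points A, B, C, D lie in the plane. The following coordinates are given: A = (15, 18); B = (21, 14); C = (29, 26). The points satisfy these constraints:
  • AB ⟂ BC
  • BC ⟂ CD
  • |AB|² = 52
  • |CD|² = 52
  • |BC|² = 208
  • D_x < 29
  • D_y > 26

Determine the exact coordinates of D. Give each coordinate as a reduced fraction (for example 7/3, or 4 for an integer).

D = (23, 30)

1. D_x = 23  [[BC ⟂ CD ⇒ 8x+12y-544=0] ∩ [|D−(29, 26)|²=52]]
2. D_y = 30  [[BC ⟂ CD ⇒ 8x+12y-544=0] ∩ [|D−(29, 26)|²=52]]
   so D = (23, 30)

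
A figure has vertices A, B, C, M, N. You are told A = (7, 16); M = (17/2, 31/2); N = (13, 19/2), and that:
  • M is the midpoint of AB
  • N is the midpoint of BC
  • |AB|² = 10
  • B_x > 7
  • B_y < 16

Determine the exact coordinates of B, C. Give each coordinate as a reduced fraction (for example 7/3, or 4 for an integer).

B = (10, 15)
C = (16, 4)

1. B_x = 10  [B = 2·M−A = 2·(17/2, 31/2)−(7, 16)]
2. B_y = 15  [B = 2·M−A = 2·(17/2, 31/2)−(7, 16)]
   so B = (10, 15)
3. C_x = 16  [C = 2·N−B = 2·(13, 19/2)−(10, 15)]
4. C_y = 4  [C = 2·N−B = 2·(13, 19/2)−(10, 15)]
   so C = (16, 4)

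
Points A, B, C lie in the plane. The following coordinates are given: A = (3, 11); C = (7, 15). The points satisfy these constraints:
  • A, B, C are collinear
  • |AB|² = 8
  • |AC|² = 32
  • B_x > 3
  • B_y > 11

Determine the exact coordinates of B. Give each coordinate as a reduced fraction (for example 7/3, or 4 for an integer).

B = (5, 13)

1. B_x = 5  [[A, B, C are collinear ⇒ 4x-4y+32=0] ∩ [|B−(3, 11)|²=8]]
2. B_y = 13  [[A, B, C are collinear ⇒ 4x-4y+32=0] ∩ [|B−(3, 11)|²=8]]
   so B = (5, 13)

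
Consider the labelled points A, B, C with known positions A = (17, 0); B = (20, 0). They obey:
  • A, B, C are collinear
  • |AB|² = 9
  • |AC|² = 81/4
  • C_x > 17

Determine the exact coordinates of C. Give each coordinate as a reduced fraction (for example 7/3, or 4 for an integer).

1. C_x = 43/2  [[A, B, C are collinear ⇒ 3y=0] ∩ [|C−(17, 0)|²=81/4]]
2. C_y = 0  [[A, B, C are collinear ⇒ 3y=0] ∩ [|C−(17, 0)|²=81/4]]
   so C = (43/2, 0)

C = (43/2, 0)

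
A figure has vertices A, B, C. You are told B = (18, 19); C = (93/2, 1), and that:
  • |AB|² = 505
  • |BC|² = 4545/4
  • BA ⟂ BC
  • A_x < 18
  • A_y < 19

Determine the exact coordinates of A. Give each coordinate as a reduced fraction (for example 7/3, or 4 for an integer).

A = (6, 0)

1. A_x = 6  [[BA ⟂ BC ⇒ 57/2x-18y-171=0] ∩ [|A−(18, 19)|²=505]]
2. A_y = 0  [[BA ⟂ BC ⇒ 57/2x-18y-171=0] ∩ [|A−(18, 19)|²=505]]
   so A = (6, 0)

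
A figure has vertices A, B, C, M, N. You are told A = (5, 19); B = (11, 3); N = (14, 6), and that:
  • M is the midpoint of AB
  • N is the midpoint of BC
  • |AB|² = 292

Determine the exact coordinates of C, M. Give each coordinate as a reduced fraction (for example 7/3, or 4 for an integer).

C = (17, 9)
M = (8, 11)

1. M_x = 8  [2·M = A+B = (5, 19)+(11, 3)]
2. M_y = 11  [2·M = A+B = (5, 19)+(11, 3)]
   so M = (8, 11)
3. C_x = 17  [C = 2·N−B = 2·(14, 6)−(11, 3)]
4. C_y = 9  [C = 2·N−B = 2·(14, 6)−(11, 3)]
   so C = (17, 9)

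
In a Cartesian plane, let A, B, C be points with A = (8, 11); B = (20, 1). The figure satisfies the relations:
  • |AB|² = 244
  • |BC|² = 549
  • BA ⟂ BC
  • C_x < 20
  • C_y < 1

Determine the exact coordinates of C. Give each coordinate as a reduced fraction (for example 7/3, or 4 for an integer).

1. C_x = 5  [[BA ⟂ BC ⇒ -12x+10y+230=0] ∩ [|C−(20, 1)|²=549]]
2. C_y = -17  [[BA ⟂ BC ⇒ -12x+10y+230=0] ∩ [|C−(20, 1)|²=549]]
   so C = (5, -17)

C = (5, -17)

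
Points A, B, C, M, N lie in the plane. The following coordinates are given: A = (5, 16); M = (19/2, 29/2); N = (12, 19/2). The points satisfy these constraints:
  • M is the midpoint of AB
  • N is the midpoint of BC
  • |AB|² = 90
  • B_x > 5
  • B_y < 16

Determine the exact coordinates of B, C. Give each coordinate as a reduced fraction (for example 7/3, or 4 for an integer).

1. B_x = 14  [B = 2·M−A = 2·(19/2, 29/2)−(5, 16)]
2. B_y = 13  [B = 2·M−A = 2·(19/2, 29/2)−(5, 16)]
   so B = (14, 13)
3. C_x = 10  [C = 2·N−B = 2·(12, 19/2)−(14, 13)]
4. C_y = 6  [C = 2·N−B = 2·(12, 19/2)−(14, 13)]
   so C = (10, 6)

B = (14, 13)
C = (10, 6)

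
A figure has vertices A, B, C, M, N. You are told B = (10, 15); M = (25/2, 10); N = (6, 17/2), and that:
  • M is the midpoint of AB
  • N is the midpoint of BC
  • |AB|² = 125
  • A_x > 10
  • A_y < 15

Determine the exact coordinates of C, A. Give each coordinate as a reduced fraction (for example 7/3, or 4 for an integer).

C = (2, 2)
A = (15, 5)

1. A_x = 15  [A = 2·M−B = 2·(25/2, 10)−(10, 15)]
2. A_y = 5  [A = 2·M−B = 2·(25/2, 10)−(10, 15)]
   so A = (15, 5)
3. C_x = 2  [C = 2·N−B = 2·(6, 17/2)−(10, 15)]
4. C_y = 2  [C = 2·N−B = 2·(6, 17/2)−(10, 15)]
   so C = (2, 2)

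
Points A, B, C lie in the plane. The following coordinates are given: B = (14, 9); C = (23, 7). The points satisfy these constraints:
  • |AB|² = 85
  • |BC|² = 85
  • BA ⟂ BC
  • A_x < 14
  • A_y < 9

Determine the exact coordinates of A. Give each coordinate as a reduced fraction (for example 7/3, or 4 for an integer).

A = (12, 0)

1. A_x = 12  [[BA ⟂ BC ⇒ 9x-2y-108=0] ∩ [|A−(14, 9)|²=85]]
2. A_y = 0  [[BA ⟂ BC ⇒ 9x-2y-108=0] ∩ [|A−(14, 9)|²=85]]
   so A = (12, 0)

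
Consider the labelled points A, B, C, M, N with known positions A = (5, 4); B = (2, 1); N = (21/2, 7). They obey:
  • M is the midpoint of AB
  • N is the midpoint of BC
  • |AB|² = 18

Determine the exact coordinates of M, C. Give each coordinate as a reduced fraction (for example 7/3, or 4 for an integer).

1. M_x = 7/2  [2·M = A+B = (5, 4)+(2, 1)]
2. M_y = 5/2  [2·M = A+B = (5, 4)+(2, 1)]
   so M = (7/2, 5/2)
3. C_x = 19  [C = 2·N−B = 2·(21/2, 7)−(2, 1)]
4. C_y = 13  [C = 2·N−B = 2·(21/2, 7)−(2, 1)]
   so C = (19, 13)

M = (7/2, 5/2)
C = (19, 13)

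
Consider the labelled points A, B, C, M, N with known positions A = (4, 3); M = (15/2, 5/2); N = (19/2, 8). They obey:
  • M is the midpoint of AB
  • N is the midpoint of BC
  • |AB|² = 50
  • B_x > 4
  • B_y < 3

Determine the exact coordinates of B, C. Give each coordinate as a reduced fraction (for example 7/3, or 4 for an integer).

1. B_x = 11  [B = 2·M−A = 2·(15/2, 5/2)−(4, 3)]
2. B_y = 2  [B = 2·M−A = 2·(15/2, 5/2)−(4, 3)]
   so B = (11, 2)
3. C_x = 8  [C = 2·N−B = 2·(19/2, 8)−(11, 2)]
4. C_y = 14  [C = 2·N−B = 2·(19/2, 8)−(11, 2)]
   so C = (8, 14)

B = (11, 2)
C = (8, 14)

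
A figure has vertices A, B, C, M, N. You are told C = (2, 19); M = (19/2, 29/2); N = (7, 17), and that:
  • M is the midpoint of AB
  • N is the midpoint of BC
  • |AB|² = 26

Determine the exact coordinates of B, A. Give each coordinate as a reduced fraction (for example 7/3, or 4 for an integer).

B = (12, 15)
A = (7, 14)

1. B_x = 12  [B = 2·N−C = 2·(7, 17)−(2, 19)]
2. B_y = 15  [B = 2·N−C = 2·(7, 17)−(2, 19)]
   so B = (12, 15)
3. A_x = 7  [A = 2·M−B = 2·(19/2, 29/2)−(12, 15)]
4. A_y = 14  [A = 2·M−B = 2·(19/2, 29/2)−(12, 15)]
   so A = (7, 14)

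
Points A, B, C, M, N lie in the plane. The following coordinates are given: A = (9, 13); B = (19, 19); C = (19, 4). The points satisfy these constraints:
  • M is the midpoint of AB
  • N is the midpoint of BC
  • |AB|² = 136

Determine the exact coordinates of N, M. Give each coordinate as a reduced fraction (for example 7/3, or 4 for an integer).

N = (19, 23/2)
M = (14, 16)

1. M_x = 14  [2·M = A+B = (9, 13)+(19, 19)]
2. M_y = 16  [2·M = A+B = (9, 13)+(19, 19)]
   so M = (14, 16)
3. N_x = 19  [2·N = B+C = (19, 19)+(19, 4)]
4. N_y = 23/2  [2·N = B+C = (19, 19)+(19, 4)]
   so N = (19, 23/2)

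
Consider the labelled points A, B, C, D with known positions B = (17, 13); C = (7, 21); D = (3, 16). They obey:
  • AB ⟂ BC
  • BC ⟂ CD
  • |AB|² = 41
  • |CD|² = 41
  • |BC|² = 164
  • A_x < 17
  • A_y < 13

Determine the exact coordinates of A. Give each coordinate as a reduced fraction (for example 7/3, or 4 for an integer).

1. A_x = 13  [[AB ⟂ BC ⇒ 10x-8y-66=0] ∩ [|A−(17, 13)|²=41]]
2. A_y = 8  [[AB ⟂ BC ⇒ 10x-8y-66=0] ∩ [|A−(17, 13)|²=41]]
   so A = (13, 8)

A = (13, 8)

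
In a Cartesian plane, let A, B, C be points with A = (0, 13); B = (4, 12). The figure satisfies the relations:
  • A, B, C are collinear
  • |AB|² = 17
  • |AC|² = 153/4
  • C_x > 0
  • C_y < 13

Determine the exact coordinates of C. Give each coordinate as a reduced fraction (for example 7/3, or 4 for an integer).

C = (6, 23/2)

1. C_x = 6  [[A, B, C are collinear ⇒ 1x+4y-52=0] ∩ [|C−(0, 13)|²=153/4]]
2. C_y = 23/2  [[A, B, C are collinear ⇒ 1x+4y-52=0] ∩ [|C−(0, 13)|²=153/4]]
   so C = (6, 23/2)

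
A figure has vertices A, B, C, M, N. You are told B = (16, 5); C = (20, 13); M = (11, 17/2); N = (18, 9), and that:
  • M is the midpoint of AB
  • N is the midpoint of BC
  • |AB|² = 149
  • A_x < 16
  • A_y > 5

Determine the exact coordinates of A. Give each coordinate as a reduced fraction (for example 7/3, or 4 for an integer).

A = (6, 12)

1. A_x = 6  [A = 2·M−B = 2·(11, 17/2)−(16, 5)]
2. A_y = 12  [A = 2·M−B = 2·(11, 17/2)−(16, 5)]
   so A = (6, 12)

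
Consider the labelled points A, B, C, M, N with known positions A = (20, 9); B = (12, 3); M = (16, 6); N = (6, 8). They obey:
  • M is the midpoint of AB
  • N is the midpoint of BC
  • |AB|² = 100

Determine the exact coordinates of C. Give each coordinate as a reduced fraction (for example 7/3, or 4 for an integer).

1. C_x = 0  [C = 2·N−B = 2·(6, 8)−(12, 3)]
2. C_y = 13  [C = 2·N−B = 2·(6, 8)−(12, 3)]
   so C = (0, 13)

C = (0, 13)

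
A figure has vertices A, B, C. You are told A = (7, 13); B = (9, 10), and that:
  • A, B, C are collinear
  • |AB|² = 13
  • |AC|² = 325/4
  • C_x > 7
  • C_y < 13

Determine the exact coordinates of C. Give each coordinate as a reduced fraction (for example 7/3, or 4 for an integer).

1. C_x = 12  [[A, B, C are collinear ⇒ 3x+2y-47=0] ∩ [|C−(7, 13)|²=325/4]]
2. C_y = 11/2  [[A, B, C are collinear ⇒ 3x+2y-47=0] ∩ [|C−(7, 13)|²=325/4]]
   so C = (12, 11/2)

C = (12, 11/2)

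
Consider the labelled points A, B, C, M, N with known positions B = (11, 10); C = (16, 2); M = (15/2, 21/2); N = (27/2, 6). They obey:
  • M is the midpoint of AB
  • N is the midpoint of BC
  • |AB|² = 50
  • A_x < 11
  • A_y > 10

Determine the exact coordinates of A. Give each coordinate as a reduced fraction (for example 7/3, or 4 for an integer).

A = (4, 11)

1. A_x = 4  [A = 2·M−B = 2·(15/2, 21/2)−(11, 10)]
2. A_y = 11  [A = 2·M−B = 2·(15/2, 21/2)−(11, 10)]
   so A = (4, 11)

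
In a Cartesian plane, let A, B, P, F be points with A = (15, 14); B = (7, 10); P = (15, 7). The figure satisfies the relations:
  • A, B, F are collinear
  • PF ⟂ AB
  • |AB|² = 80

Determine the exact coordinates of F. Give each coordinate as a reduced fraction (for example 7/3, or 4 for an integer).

F = (61/5, 63/5)

1. F_x = 61/5  [[A, B, F are collinear ⇒ 4x-8y+52=0] ∩ [PF ⟂ AB ⇒ -8x-4y+148=0]]
2. F_y = 63/5  [[A, B, F are collinear ⇒ 4x-8y+52=0] ∩ [PF ⟂ AB ⇒ -8x-4y+148=0]]
   so F = (61/5, 63/5)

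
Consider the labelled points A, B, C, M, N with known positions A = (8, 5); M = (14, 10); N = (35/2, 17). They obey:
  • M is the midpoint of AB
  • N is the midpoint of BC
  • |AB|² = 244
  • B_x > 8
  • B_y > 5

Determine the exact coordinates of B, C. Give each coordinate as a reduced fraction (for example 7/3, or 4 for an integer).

B = (20, 15)
C = (15, 19)

1. B_x = 20  [B = 2·M−A = 2·(14, 10)−(8, 5)]
2. B_y = 15  [B = 2·M−A = 2·(14, 10)−(8, 5)]
   so B = (20, 15)
3. C_x = 15  [C = 2·N−B = 2·(35/2, 17)−(20, 15)]
4. C_y = 19  [C = 2·N−B = 2·(35/2, 17)−(20, 15)]
   so C = (15, 19)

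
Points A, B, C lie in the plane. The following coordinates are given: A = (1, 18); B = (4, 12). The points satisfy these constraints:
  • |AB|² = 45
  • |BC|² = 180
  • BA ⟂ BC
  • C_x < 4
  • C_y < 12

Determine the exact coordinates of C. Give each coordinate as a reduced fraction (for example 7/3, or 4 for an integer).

C = (-8, 6)

1. C_x = -8  [[BA ⟂ BC ⇒ -3x+6y-60=0] ∩ [|C−(4, 12)|²=180]]
2. C_y = 6  [[BA ⟂ BC ⇒ -3x+6y-60=0] ∩ [|C−(4, 12)|²=180]]
   so C = (-8, 6)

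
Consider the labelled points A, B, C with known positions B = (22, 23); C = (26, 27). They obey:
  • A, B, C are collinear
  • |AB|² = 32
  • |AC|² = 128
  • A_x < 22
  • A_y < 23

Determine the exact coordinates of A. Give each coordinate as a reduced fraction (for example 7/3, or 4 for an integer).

A = (18, 19)

1. A_x = 18  [[A, B, C are collinear ⇒ -4x+4y-4=0] ∩ [|A−(22, 23)|²=32]]
2. A_y = 19  [[A, B, C are collinear ⇒ -4x+4y-4=0] ∩ [|A−(22, 23)|²=32]]
   so A = (18, 19)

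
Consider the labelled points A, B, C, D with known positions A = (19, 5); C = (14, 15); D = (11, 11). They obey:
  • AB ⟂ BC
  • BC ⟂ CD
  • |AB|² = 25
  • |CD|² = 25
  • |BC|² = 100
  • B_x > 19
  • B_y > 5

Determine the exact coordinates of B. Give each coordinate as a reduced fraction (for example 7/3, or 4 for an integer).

1. B_x = 22  [[BC ⟂ CD ⇒ 3x+4y-102=0] ∩ [|B−(19, 5)|²=25]]
2. B_y = 9  [[BC ⟂ CD ⇒ 3x+4y-102=0] ∩ [|B−(19, 5)|²=25]]
   so B = (22, 9)

B = (22, 9)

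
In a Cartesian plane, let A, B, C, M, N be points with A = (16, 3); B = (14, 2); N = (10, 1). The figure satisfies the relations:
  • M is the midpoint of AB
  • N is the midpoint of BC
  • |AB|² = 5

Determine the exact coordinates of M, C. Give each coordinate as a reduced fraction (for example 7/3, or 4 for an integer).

1. M_x = 15  [2·M = A+B = (16, 3)+(14, 2)]
2. M_y = 5/2  [2·M = A+B = (16, 3)+(14, 2)]
   so M = (15, 5/2)
3. C_x = 6  [C = 2·N−B = 2·(10, 1)−(14, 2)]
4. C_y = 0  [C = 2·N−B = 2·(10, 1)−(14, 2)]
   so C = (6, 0)

M = (15, 5/2)
C = (6, 0)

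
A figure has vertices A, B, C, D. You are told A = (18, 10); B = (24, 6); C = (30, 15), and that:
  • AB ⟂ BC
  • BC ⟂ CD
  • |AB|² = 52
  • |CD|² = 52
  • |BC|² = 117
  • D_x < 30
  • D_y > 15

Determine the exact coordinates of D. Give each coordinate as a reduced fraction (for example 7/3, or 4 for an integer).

D = (24, 19)

1. D_x = 24  [[BC ⟂ CD ⇒ 6x+9y-315=0] ∩ [|D−(30, 15)|²=52]]
2. D_y = 19  [[BC ⟂ CD ⇒ 6x+9y-315=0] ∩ [|D−(30, 15)|²=52]]
   so D = (24, 19)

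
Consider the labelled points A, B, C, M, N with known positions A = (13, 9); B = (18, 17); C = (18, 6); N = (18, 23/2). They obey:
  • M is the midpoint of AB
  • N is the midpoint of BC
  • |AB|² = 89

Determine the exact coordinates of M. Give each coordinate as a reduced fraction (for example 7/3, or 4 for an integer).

M = (31/2, 13)

1. M_x = 31/2  [2·M = A+B = (13, 9)+(18, 17)]
2. M_y = 13  [2·M = A+B = (13, 9)+(18, 17)]
   so M = (31/2, 13)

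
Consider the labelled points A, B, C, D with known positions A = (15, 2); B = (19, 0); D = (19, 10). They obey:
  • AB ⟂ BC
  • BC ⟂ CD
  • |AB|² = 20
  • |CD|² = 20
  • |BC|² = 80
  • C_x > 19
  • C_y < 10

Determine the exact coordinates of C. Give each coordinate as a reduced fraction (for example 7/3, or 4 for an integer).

1. C_x = 23  [[AB ⟂ BC ⇒ 4x-2y-76=0] ∩ [|C−(19, 10)|²=20]]
2. C_y = 8  [[AB ⟂ BC ⇒ 4x-2y-76=0] ∩ [|C−(19, 10)|²=20]]
   so C = (23, 8)

C = (23, 8)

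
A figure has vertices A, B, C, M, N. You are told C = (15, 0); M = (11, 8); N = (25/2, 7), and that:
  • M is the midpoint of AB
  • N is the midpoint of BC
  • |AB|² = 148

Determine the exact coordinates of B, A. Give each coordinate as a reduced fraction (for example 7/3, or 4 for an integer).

B = (10, 14)
A = (12, 2)

1. B_x = 10  [B = 2·N−C = 2·(25/2, 7)−(15, 0)]
2. B_y = 14  [B = 2·N−C = 2·(25/2, 7)−(15, 0)]
   so B = (10, 14)
3. A_x = 12  [A = 2·M−B = 2·(11, 8)−(10, 14)]
4. A_y = 2  [A = 2·M−B = 2·(11, 8)−(10, 14)]
   so A = (12, 2)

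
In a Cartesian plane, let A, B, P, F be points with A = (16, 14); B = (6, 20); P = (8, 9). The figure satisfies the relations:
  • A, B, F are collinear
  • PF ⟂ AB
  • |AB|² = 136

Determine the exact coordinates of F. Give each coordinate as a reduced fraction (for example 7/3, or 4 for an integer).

1. F_x = 419/34  [[A, B, F are collinear ⇒ -6x-10y+236=0] ∩ [PF ⟂ AB ⇒ -10x+6y+26=0]]
2. F_y = 551/34  [[A, B, F are collinear ⇒ -6x-10y+236=0] ∩ [PF ⟂ AB ⇒ -10x+6y+26=0]]
   so F = (419/34, 551/34)

F = (419/34, 551/34)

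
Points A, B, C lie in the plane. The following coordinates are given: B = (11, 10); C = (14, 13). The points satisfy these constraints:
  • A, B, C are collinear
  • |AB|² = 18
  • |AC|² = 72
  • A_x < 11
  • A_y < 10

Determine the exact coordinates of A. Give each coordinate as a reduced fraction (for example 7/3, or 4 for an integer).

1. A_x = 8  [[A, B, C are collinear ⇒ -3x+3y+3=0] ∩ [|A−(11, 10)|²=18]]
2. A_y = 7  [[A, B, C are collinear ⇒ -3x+3y+3=0] ∩ [|A−(11, 10)|²=18]]
   so A = (8, 7)

A = (8, 7)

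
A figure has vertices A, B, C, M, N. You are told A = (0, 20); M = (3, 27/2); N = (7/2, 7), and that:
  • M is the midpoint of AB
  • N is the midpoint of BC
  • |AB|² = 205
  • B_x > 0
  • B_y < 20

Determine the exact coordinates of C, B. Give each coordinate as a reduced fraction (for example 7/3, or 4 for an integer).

C = (1, 7)
B = (6, 7)

1. B_x = 6  [B = 2·M−A = 2·(3, 27/2)−(0, 20)]
2. B_y = 7  [B = 2·M−A = 2·(3, 27/2)−(0, 20)]
   so B = (6, 7)
3. C_x = 1  [C = 2·N−B = 2·(7/2, 7)−(6, 7)]
4. C_y = 7  [C = 2·N−B = 2·(7/2, 7)−(6, 7)]
   so C = (1, 7)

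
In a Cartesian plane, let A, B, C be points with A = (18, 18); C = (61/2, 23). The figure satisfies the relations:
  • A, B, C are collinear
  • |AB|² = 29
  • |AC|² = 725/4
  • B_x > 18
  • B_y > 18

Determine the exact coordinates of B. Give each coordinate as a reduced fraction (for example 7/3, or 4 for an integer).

B = (23, 20)

1. B_x = 23  [[A, B, C are collinear ⇒ 5x-25/2y+135=0] ∩ [|B−(18, 18)|²=29]]
2. B_y = 20  [[A, B, C are collinear ⇒ 5x-25/2y+135=0] ∩ [|B−(18, 18)|²=29]]
   so B = (23, 20)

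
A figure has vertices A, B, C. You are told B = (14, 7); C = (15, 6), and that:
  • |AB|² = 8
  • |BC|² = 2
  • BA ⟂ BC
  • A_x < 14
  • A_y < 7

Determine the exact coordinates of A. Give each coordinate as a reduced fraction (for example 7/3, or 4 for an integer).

1. A_x = 12  [[BA ⟂ BC ⇒ 1x-1y-7=0] ∩ [|A−(14, 7)|²=8]]
2. A_y = 5  [[BA ⟂ BC ⇒ 1x-1y-7=0] ∩ [|A−(14, 7)|²=8]]
   so A = (12, 5)

A = (12, 5)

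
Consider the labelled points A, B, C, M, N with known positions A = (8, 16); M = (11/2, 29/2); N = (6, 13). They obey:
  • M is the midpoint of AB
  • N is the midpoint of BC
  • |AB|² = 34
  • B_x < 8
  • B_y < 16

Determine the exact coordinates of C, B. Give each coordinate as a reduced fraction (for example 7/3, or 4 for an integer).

1. B_x = 3  [B = 2·M−A = 2·(11/2, 29/2)−(8, 16)]
2. B_y = 13  [B = 2·M−A = 2·(11/2, 29/2)−(8, 16)]
   so B = (3, 13)
3. C_x = 9  [C = 2·N−B = 2·(6, 13)−(3, 13)]
4. C_y = 13  [C = 2·N−B = 2·(6, 13)−(3, 13)]
   so C = (9, 13)

C = (9, 13)
B = (3, 13)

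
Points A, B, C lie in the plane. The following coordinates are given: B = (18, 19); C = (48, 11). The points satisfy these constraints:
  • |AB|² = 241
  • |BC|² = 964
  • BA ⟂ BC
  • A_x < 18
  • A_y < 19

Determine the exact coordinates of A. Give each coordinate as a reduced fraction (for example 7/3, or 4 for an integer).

1. A_x = 14  [[BA ⟂ BC ⇒ 30x-8y-388=0] ∩ [|A−(18, 19)|²=241]]
2. A_y = 4  [[BA ⟂ BC ⇒ 30x-8y-388=0] ∩ [|A−(18, 19)|²=241]]
   so A = (14, 4)

A = (14, 4)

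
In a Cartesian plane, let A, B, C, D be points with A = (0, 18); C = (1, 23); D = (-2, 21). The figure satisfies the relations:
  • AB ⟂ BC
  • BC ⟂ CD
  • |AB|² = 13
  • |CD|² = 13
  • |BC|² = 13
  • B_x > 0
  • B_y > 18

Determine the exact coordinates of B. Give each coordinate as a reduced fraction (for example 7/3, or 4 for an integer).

B = (3, 20)

1. B_x = 3  [[BC ⟂ CD ⇒ 3x+2y-49=0] ∩ [|B−(0, 18)|²=13]]
2. B_y = 20  [[BC ⟂ CD ⇒ 3x+2y-49=0] ∩ [|B−(0, 18)|²=13]]
   so B = (3, 20)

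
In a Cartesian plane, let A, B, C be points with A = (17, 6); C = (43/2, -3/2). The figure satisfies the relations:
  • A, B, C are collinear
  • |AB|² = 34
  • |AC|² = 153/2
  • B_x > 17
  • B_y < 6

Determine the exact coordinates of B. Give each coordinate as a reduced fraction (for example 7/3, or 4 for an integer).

1. B_x = 20  [[A, B, C are collinear ⇒ -15/2x-9/2y+309/2=0] ∩ [|B−(17, 6)|²=34]]
2. B_y = 1  [[A, B, C are collinear ⇒ -15/2x-9/2y+309/2=0] ∩ [|B−(17, 6)|²=34]]
   so B = (20, 1)

B = (20, 1)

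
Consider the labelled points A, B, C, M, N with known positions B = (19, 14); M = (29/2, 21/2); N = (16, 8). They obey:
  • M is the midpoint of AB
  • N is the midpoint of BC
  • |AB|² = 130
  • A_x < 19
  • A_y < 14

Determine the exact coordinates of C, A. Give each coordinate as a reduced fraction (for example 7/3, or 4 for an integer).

C = (13, 2)
A = (10, 7)

1. A_x = 10  [A = 2·M−B = 2·(29/2, 21/2)−(19, 14)]
2. A_y = 7  [A = 2·M−B = 2·(29/2, 21/2)−(19, 14)]
   so A = (10, 7)
3. C_x = 13  [C = 2·N−B = 2·(16, 8)−(19, 14)]
4. C_y = 2  [C = 2·N−B = 2·(16, 8)−(19, 14)]
   so C = (13, 2)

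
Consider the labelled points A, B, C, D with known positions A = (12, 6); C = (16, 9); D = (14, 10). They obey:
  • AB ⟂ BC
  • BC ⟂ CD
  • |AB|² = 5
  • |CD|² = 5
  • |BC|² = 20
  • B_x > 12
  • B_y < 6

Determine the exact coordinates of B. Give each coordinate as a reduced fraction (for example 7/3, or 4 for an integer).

B = (14, 5)

1. B_x = 14  [[BC ⟂ CD ⇒ 2x-1y-23=0] ∩ [|B−(12, 6)|²=5]]
2. B_y = 5  [[BC ⟂ CD ⇒ 2x-1y-23=0] ∩ [|B−(12, 6)|²=5]]
   so B = (14, 5)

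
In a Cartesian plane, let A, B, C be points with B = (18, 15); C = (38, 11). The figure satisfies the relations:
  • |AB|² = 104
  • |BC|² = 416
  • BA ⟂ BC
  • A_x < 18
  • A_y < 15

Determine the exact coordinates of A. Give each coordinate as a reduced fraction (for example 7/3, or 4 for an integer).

A = (16, 5)

1. A_x = 16  [[BA ⟂ BC ⇒ 20x-4y-300=0] ∩ [|A−(18, 15)|²=104]]
2. A_y = 5  [[BA ⟂ BC ⇒ 20x-4y-300=0] ∩ [|A−(18, 15)|²=104]]
   so A = (16, 5)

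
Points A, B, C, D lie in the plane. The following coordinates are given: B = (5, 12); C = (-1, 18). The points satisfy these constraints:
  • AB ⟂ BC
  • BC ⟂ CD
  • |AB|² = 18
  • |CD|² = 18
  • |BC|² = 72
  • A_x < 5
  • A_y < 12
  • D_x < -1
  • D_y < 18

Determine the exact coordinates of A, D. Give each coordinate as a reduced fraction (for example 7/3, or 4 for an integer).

1. A_x = 2  [[AB ⟂ BC ⇒ 6x-6y+42=0] ∩ [|A−(5, 12)|²=18]]
2. A_y = 9  [[AB ⟂ BC ⇒ 6x-6y+42=0] ∩ [|A−(5, 12)|²=18]]
   so A = (2, 9)
3. D_x = -4  [[BC ⟂ CD ⇒ -6x+6y-114=0] ∩ [|D−(-1, 18)|²=18]]
4. D_y = 15  [[BC ⟂ CD ⇒ -6x+6y-114=0] ∩ [|D−(-1, 18)|²=18]]
   so D = (-4, 15)

A = (2, 9)
D = (-4, 15)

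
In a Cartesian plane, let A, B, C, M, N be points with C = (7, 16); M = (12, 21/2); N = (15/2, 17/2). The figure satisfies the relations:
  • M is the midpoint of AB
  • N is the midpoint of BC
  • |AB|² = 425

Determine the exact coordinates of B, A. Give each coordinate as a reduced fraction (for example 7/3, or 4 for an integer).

1. B_x = 8  [B = 2·N−C = 2·(15/2, 17/2)−(7, 16)]
2. B_y = 1  [B = 2·N−C = 2·(15/2, 17/2)−(7, 16)]
   so B = (8, 1)
3. A_x = 16  [A = 2·M−B = 2·(12, 21/2)−(8, 1)]
4. A_y = 20  [A = 2·M−B = 2·(12, 21/2)−(8, 1)]
   so A = (16, 20)

B = (8, 1)
A = (16, 20)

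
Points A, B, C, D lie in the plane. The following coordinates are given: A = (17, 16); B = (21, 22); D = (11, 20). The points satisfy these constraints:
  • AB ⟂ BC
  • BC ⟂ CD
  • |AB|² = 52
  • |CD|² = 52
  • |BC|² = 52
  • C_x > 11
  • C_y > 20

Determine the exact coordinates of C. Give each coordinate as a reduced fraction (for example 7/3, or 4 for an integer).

1. C_x = 15  [[AB ⟂ BC ⇒ 4x+6y-216=0] ∩ [|C−(11, 20)|²=52]]
2. C_y = 26  [[AB ⟂ BC ⇒ 4x+6y-216=0] ∩ [|C−(11, 20)|²=52]]
   so C = (15, 26)

C = (15, 26)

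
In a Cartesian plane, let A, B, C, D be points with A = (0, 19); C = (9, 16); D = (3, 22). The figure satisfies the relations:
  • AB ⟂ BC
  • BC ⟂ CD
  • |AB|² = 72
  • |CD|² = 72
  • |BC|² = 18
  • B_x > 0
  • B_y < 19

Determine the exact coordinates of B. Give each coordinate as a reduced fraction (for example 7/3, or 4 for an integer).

B = (6, 13)

1. B_x = 6  [[BC ⟂ CD ⇒ 6x-6y+42=0] ∩ [|B−(0, 19)|²=72]]
2. B_y = 13  [[BC ⟂ CD ⇒ 6x-6y+42=0] ∩ [|B−(0, 19)|²=72]]
   so B = (6, 13)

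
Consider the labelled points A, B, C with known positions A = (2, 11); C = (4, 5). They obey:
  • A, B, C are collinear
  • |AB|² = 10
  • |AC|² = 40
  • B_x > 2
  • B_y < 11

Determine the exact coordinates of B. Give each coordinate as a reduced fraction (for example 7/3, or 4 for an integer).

1. B_x = 3  [[A, B, C are collinear ⇒ -6x-2y+34=0] ∩ [|B−(2, 11)|²=10]]
2. B_y = 8  [[A, B, C are collinear ⇒ -6x-2y+34=0] ∩ [|B−(2, 11)|²=10]]
   so B = (3, 8)

B = (3, 8)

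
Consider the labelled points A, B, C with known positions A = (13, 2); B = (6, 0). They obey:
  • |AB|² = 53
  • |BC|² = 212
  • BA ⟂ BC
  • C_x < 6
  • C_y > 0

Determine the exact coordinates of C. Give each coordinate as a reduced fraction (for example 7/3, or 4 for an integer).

1. C_x = 2  [[BA ⟂ BC ⇒ 7x+2y-42=0] ∩ [|C−(6, 0)|²=212]]
2. C_y = 14  [[BA ⟂ BC ⇒ 7x+2y-42=0] ∩ [|C−(6, 0)|²=212]]
   so C = (2, 14)

C = (2, 14)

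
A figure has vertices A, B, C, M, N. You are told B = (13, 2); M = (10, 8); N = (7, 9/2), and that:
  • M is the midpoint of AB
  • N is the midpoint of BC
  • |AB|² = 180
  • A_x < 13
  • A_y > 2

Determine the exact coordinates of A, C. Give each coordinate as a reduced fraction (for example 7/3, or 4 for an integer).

1. A_x = 7  [A = 2·M−B = 2·(10, 8)−(13, 2)]
2. A_y = 14  [A = 2·M−B = 2·(10, 8)−(13, 2)]
   so A = (7, 14)
3. C_x = 1  [C = 2·N−B = 2·(7, 9/2)−(13, 2)]
4. C_y = 7  [C = 2·N−B = 2·(7, 9/2)−(13, 2)]
   so C = (1, 7)

A = (7, 14)
C = (1, 7)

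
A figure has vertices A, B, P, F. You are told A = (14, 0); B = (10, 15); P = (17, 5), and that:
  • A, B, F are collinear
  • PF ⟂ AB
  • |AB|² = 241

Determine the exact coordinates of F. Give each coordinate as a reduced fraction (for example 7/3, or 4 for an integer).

F = (3122/241, 945/241)

1. F_x = 3122/241  [[A, B, F are collinear ⇒ -15x-4y+210=0] ∩ [PF ⟂ AB ⇒ -4x+15y-7=0]]
2. F_y = 945/241  [[A, B, F are collinear ⇒ -15x-4y+210=0] ∩ [PF ⟂ AB ⇒ -4x+15y-7=0]]
   so F = (3122/241, 945/241)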